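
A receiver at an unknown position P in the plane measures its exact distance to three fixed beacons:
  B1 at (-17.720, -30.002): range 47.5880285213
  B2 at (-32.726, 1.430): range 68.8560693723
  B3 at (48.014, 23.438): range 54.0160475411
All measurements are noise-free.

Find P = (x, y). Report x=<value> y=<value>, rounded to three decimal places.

eq1: (x + 17.720)² + (y + 30.002)² = 47.5880285213²
eq2: (x + 32.726)² + (y − 1.430)² = 68.8560693723²
eq3: (x − 48.014)² + (y − 23.438)² = 54.0160475411²
eq2−eq1, eq2−eq3 (x²,y² cancel):
  30.012·x − 62.864·y = 2617.620259
  161.480·x + 44.016·y = 3605.072961
det = 30.012·44.016 − -62.864·161.480 = 11472.286912
x = (2617.620259·44.016 − -62.864·3605.072961) / 11472.286912 = 29.797588
y = (30.012·3605.072961 − 2617.620259·161.480) / 11472.286912 = -27.413703

x=29.798 y=-27.414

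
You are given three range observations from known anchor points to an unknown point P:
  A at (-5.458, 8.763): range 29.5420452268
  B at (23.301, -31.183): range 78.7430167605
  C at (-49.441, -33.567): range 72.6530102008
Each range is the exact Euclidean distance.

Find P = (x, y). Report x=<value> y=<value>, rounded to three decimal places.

x=-21.567 y=33.526

eq1: (x + 5.458)² + (y − 8.763)² = 29.5420452268²
eq2: (x − 23.301)² + (y + 31.183)² = 78.7430167605²
eq3: (x + 49.441)² + (y + 33.567)² = 72.6530102008²
eq2−eq1, eq2−eq3 (x²,y² cancel):
  -57.518·x + 79.892·y = 3918.994095
  -145.484·x − 4.768·y = 2977.842677
det = -57.518·-4.768 − 79.892·-145.484 = 11897.253552
x = (3918.994095·-4.768 − 79.892·2977.842677) / 11897.253552 = -21.567294
y = (-57.518·2977.842677 − 3918.994095·-145.484) / 11897.253552 = 33.526341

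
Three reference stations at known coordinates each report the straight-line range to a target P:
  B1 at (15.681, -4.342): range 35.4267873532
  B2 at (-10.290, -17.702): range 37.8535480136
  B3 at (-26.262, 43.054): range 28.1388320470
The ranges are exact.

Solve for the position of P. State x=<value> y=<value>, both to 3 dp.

eq1: (x − 15.681)² + (y + 4.342)² = 35.4267873532²
eq2: (x + 10.290)² + (y + 17.702)² = 37.8535480136²
eq3: (x + 26.262)² + (y − 43.054)² = 28.1388320470²
eq1−eq2, eq1−eq3 (x²,y² cancel):
  -51.942·x − 26.720·y = -23.335656
  -83.886·x + 94.792·y = 2741.856228
det = -51.942·94.792 − -26.720·-83.886 = -7165.119984
x = (-23.335656·94.792 − -26.720·2741.856228) / -7165.119984 = -9.916144
y = (-51.942·2741.856228 − -23.335656·-83.886) / -7165.119984 = 20.149702

x=-9.916 y=20.150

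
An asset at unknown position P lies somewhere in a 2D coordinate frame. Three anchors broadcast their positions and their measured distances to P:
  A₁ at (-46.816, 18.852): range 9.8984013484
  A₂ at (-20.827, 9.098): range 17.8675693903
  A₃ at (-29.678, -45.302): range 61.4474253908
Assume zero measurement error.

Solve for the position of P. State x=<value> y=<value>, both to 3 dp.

eq1: (x + 46.816)² + (y − 18.852)² = 9.8984013484²
eq2: (x + 20.827)² + (y − 9.098)² = 17.8675693903²
eq3: (x + 29.678)² + (y + 45.302)² = 61.4474253908²
eq3−eq1, eq3−eq2 (x²,y² cancel):
  -34.276·x + 128.308·y = 3291.888610
  17.702·x + 108.800·y = 1040.018696
det = -34.276·108.800 − 128.308·17.702 = -6000.537016
x = (3291.888610·108.800 − 128.308·1040.018696) / -6000.537016 = -37.449109
y = (-34.276·1040.018696 − 3291.888610·17.702) / -6000.537016 = 15.652048

x=-37.449 y=15.652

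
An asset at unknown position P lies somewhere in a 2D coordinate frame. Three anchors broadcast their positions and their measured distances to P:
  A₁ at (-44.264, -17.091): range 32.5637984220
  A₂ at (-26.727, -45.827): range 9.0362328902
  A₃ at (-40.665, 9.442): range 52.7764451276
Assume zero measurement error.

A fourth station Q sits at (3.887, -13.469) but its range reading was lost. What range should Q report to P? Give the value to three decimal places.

35.509

eq1: (x + 44.264)² + (y + 17.091)² = 32.5637984220²
eq2: (x + 26.727)² + (y + 45.827)² = 9.0362328902²
eq3: (x + 40.665)² + (y − 9.442)² = 52.7764451276²
eq1−eq3, eq1−eq2 (x²,y² cancel):
  7.198·x + 53.066·y = -2233.562581
  35.074·x − 57.472·y = 1541.789944
det = 7.198·-57.472 − 53.066·35.074 = -2274.920340
x = (-2233.562581·-57.472 − 53.066·1541.789944) / -2274.920340 = -20.462555
y = (7.198·1541.789944 − -2233.562581·35.074) / -2274.920340 = -39.314686
|P − Q| = √((-20.462555 − 3.887)² + (-39.314686 − -13.469)²) = 35.509158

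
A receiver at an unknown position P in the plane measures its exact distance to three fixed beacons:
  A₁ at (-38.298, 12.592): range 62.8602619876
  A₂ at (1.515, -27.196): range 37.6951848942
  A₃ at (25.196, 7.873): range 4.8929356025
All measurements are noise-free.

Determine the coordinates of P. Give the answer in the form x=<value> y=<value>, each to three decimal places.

eq1: (x + 38.298)² + (y − 12.592)² = 62.8602619876²
eq2: (x − 1.515)² + (y + 27.196)² = 37.6951848942²
eq3: (x − 25.196)² + (y − 7.873)² = 4.8929356025²
eq1−eq2, eq1−eq3 (x²,y² cancel):
  79.626·x − 79.576·y = 1647.107946
  126.988·x − 9.438·y = 2998.998995
det = 79.626·-9.438 − -79.576·126.988 = 9353.686900
x = (1647.107946·-9.438 − -79.576·2998.998995) / 9353.686900 = 23.851872
y = (79.626·2998.998995 − 1647.107946·126.988) / 9353.686900 = 3.168307

x=23.852 y=3.168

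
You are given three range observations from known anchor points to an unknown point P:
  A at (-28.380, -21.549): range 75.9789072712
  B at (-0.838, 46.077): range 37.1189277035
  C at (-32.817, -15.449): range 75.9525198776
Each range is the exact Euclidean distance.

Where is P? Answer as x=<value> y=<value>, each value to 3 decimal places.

x=30.602 y=26.346

eq1: (x + 28.380)² + (y + 21.549)² = 75.9789072712²
eq2: (x + 0.838)² + (y − 46.077)² = 37.1189277035²
eq3: (x + 32.817)² + (y + 15.449)² = 75.9525198776²
eq2−eq3, eq2−eq1 (x²,y² cancel):
  -63.958·x − 123.052·y = -5199.135565
  -55.084·x − 135.252·y = -5248.987928
det = -63.958·-135.252 − -123.052·-55.084 = 1872.251048
x = (-5199.135565·-135.252 − -123.052·-5248.987928) / 1872.251048 = 30.602211
y = (-63.958·-5248.987928 − -5199.135565·-55.084) / 1872.251048 = 26.345605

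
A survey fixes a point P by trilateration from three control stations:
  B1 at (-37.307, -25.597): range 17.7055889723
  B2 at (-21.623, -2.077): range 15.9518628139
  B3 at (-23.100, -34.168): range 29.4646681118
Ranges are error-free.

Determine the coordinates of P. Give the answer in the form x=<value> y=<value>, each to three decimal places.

eq1: (x + 37.307)² + (y + 25.597)² = 17.7055889723²
eq2: (x + 21.623)² + (y + 2.077)² = 15.9518628139²
eq3: (x + 23.100)² + (y + 34.168)² = 29.4646681118²
eq3−eq2, eq3−eq1 (x²,y² cancel):
  2.954·x + 64.182·y = -615.489426
  -28.414·x + 17.142·y = 900.635220
det = 2.954·17.142 − 64.182·-28.414 = 1874.304816
x = (-615.489426·17.142 − 64.182·900.635220) / 1874.304816 = -36.469676
y = (2.954·900.635220 − -615.489426·-28.414) / 1874.304816 = -7.911221

x=-36.470 y=-7.911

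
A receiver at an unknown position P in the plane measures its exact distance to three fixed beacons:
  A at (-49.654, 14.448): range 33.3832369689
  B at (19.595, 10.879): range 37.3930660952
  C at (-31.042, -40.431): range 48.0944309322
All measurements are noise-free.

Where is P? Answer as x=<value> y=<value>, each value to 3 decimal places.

x=-17.438 y=5.699

eq1: (x + 49.654)² + (y − 14.448)² = 33.3832369689²
eq2: (x − 19.595)² + (y − 10.879)² = 37.3930660952²
eq3: (x + 31.042)² + (y + 40.431)² = 48.0944309322²
eq1−eq2, eq1−eq3 (x²,y² cancel):
  138.498·x − 7.138·y = -2455.748635
  37.224·x − 109.758·y = -1274.626671
det = 138.498·-109.758 − -7.138·37.224 = -14935.558572
x = (-2455.748635·-109.758 − -7.138·-1274.626671) / -14935.558572 = -17.437565
y = (138.498·-1274.626671 − -2455.748635·37.224) / -14935.558572 = 5.699181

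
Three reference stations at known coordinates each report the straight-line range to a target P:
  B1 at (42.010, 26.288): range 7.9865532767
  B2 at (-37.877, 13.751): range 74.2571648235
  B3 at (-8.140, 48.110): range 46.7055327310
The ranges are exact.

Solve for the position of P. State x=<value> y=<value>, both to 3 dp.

x=34.693 y=29.489

eq1: (x − 42.010)² + (y − 26.288)² = 7.9865532767²
eq2: (x + 37.877)² + (y − 13.751)² = 74.2571648235²
eq3: (x + 8.140)² + (y − 48.110)² = 46.7055327310²
eq1−eq2, eq1−eq3 (x²,y² cancel):
  -159.774·x − 25.074·y = -6282.483408
  -100.300·x + 43.644·y = -2192.689098
det = -159.774·43.644 − -25.074·-100.300 = -9488.098656
x = (-6282.483408·43.644 − -25.074·-2192.689098) / -9488.098656 = 34.693167
y = (-159.774·-2192.689098 − -6282.483408·-100.300) / -9488.098656 = 29.489404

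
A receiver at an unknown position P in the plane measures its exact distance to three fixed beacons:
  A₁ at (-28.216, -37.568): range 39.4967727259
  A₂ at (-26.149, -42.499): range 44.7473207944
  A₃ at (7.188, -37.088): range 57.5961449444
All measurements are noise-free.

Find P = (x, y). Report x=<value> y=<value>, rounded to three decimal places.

eq1: (x + 28.216)² + (y + 37.568)² = 39.4967727259²
eq2: (x + 26.149)² + (y + 42.499)² = 44.7473207944²
eq3: (x − 7.188)² + (y + 37.088)² = 57.5961449444²
eq1−eq3, eq1−eq2 (x²,y² cancel):
  70.808·x + 0.960·y = -2537.631049
  4.134·x − 9.862·y = -159.889741
det = 70.808·-9.862 − 0.960·4.134 = -702.277136
x = (-2537.631049·-9.862 − 0.960·-159.889741) / -702.277136 = -35.854238
y = (70.808·-159.889741 − -2537.631049·4.134) / -702.277136 = 1.183160

x=-35.854 y=1.183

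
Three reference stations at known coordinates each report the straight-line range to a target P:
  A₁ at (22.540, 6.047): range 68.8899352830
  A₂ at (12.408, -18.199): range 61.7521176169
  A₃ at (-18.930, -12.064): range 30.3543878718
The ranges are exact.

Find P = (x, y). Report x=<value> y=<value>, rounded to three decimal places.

eq1: (x − 22.540)² + (y − 6.047)² = 68.8899352830²
eq2: (x − 12.408)² + (y + 18.199)² = 61.7521176169²
eq3: (x + 18.930)² + (y + 12.064)² = 30.3543878718²
eq2−eq3, eq2−eq1 (x²,y² cancel):
  -62.676·x + 12.270·y = 2910.658098
  20.264·x + 48.492·y = -873.043409
det = -62.676·48.492 − 12.270·20.264 = -3287.923872
x = (2910.658098·48.492 − 12.270·-873.043409) / -3287.923872 = -46.185946
y = (-62.676·-873.043409 − 2910.658098·20.264) / -3287.923872 = 1.296474

x=-46.186 y=1.296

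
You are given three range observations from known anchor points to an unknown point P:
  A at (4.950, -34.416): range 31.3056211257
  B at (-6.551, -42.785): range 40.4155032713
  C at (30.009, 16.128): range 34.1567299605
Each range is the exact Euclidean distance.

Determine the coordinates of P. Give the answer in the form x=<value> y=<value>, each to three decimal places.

x=1.888 y=-3.260

eq1: (x − 4.950)² + (y + 34.416)² = 31.3056211257²
eq2: (x + 6.551)² + (y + 42.785)² = 40.4155032713²
eq3: (x − 30.009)² + (y − 16.128)² = 34.1567299605²
eq2−eq3, eq2−eq1 (x²,y² cancel):
  73.120·x + 117.826·y = -246.088658
  23.002·x + 16.738·y = -11.137279
det = 73.120·16.738 − 117.826·23.002 = -1486.351092
x = (-246.088658·16.738 − 117.826·-11.137279) / -1486.351092 = 1.888363
y = (73.120·-11.137279 − -246.088658·23.002) / -1486.351092 = -3.260450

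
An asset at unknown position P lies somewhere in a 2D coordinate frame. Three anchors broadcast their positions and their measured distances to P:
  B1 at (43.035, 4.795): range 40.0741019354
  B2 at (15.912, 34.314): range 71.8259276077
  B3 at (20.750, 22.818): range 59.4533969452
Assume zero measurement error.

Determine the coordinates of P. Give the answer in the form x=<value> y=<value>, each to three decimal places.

x=35.976 y=-34.653

eq1: (x − 43.035)² + (y − 4.795)² = 40.0741019354²
eq2: (x − 15.912)² + (y − 34.314)² = 71.8259276077²
eq3: (x − 20.750)² + (y − 22.818)² = 59.4533969452²
eq3−eq1, eq3−eq2 (x²,y² cancel):
  44.570·x − 36.046·y = 2852.552388
  -9.676·x + 22.992·y = -1144.838752
det = 44.570·22.992 − -36.046·-9.676 = 675.972344
x = (2852.552388·22.992 − -36.046·-1144.838752) / 675.972344 = 35.976364
y = (44.570·-1144.838752 − 2852.552388·-9.676) / 675.972344 = -34.652551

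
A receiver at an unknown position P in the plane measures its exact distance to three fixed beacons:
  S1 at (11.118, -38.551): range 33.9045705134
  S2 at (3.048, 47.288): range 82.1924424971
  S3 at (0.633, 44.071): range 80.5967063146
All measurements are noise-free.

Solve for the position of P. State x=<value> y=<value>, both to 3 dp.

x=42.190 y=-24.986

eq1: (x − 11.118)² + (y + 38.551)² = 33.9045705134²
eq2: (x − 3.048)² + (y − 47.288)² = 82.1924424971²
eq3: (x − 0.633)² + (y − 44.071)² = 80.5967063146²
eq2−eq1, eq2−eq3 (x²,y² cancel):
  16.140·x − 171.678·y = 4970.421979
  -4.830·x − 6.434·y = -43.022983
det = 16.140·-6.434 − -171.678·-4.830 = -933.049500
x = (4970.421979·-6.434 − -171.678·-43.022983) / -933.049500 = 42.190468
y = (16.140·-43.022983 − 4970.421979·-4.830) / -933.049500 = -24.985542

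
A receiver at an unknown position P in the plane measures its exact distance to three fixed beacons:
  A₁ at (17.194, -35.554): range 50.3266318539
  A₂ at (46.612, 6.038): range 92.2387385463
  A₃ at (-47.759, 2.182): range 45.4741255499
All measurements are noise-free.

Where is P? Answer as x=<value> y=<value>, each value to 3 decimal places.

eq1: (x − 17.194)² + (y + 35.554)² = 50.3266318539²
eq2: (x − 46.612)² + (y − 6.038)² = 92.2387385463²
eq3: (x + 47.759)² + (y − 2.182)² = 45.4741255499²
eq3−eq2, eq3−eq1 (x²,y² cancel):
  188.742·x + 7.712·y = -6516.636011
  129.906·x − 75.472·y = -1190.836432
det = 188.742·-75.472 − 7.712·129.906 = -15246.571296
x = (-6516.636011·-75.472 − 7.712·-1190.836432) / -15246.571296 = -32.860325
y = (188.742·-1190.836432 − -6516.636011·129.906) / -15246.571296 = -40.782236

x=-32.860 y=-40.782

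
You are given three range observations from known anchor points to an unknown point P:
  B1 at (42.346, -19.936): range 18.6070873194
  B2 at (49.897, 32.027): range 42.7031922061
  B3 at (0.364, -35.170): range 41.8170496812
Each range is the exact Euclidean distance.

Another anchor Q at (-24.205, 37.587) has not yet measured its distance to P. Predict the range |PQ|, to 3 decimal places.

eq1: (x − 42.346)² + (y + 19.936)² = 18.6070873194²
eq2: (x − 49.897)² + (y − 32.027)² = 42.7031922061²
eq3: (x − 0.364)² + (y + 35.170)² = 41.8170496812²
eq3−eq2, eq3−eq1 (x²,y² cancel):
  99.066·x + 134.394·y = 2203.480961
  83.964·x + 30.468·y = 2356.008362
det = 99.066·30.468 − 134.394·83.964 = -8265.914928
x = (2203.480961·30.468 − 134.394·2356.008362) / -8265.914928 = 30.183922
y = (99.066·2356.008362 − 2203.480961·83.964) / -8265.914928 = -5.853829
|P − Q| = √((30.183922 − -24.205)² + (-5.853829 − 37.587)²) = 69.607905

69.608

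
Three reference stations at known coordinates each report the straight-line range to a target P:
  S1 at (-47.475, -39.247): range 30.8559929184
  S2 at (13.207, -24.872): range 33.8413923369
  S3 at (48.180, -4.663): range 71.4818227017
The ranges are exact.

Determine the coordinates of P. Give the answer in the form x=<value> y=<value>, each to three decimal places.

x=-20.624 y=-24.044

eq1: (x + 47.475)² + (y + 39.247)² = 30.8559929184²
eq2: (x − 13.207)² + (y + 24.872)² = 33.8413923369²
eq3: (x − 48.180)² + (y + 4.663)² = 71.4818227017²
eq2−eq1, eq2−eq3 (x²,y² cancel):
  -121.364·x − 28.750·y = 3194.308937
  69.946·x + 40.418·y = -2414.396405
det = -121.364·40.418 − -28.750·69.946 = -2894.342652
x = (3194.308937·40.418 − -28.750·-2414.396405) / -2894.342652 = -20.624262
y = (-121.364·-2414.396405 − 3194.308937·69.946) / -2894.342652 = -24.044034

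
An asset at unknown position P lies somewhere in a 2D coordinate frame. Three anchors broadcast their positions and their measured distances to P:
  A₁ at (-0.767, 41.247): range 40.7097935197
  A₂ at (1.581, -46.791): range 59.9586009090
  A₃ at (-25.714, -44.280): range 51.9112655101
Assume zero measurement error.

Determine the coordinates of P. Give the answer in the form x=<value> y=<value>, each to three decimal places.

eq1: (x + 0.767)² + (y − 41.247)² = 40.7097935197²
eq2: (x − 1.581)² + (y + 46.791)² = 59.9586009090²
eq3: (x + 25.714)² + (y + 44.280)² = 51.9112655101²
eq3−eq1, eq3−eq2 (x²,y² cancel):
  49.894·x + 171.054·y = 117.467300
  54.590·x − 5.022·y = -1330.285290
det = 49.894·-5.022 − 171.054·54.590 = -9588.405528
x = (117.467300·-5.022 − 171.054·-1330.285290) / -9588.405528 = -23.670328
y = (49.894·-1330.285290 − 117.467300·54.590) / -9588.405528 = 7.591022

x=-23.670 y=7.591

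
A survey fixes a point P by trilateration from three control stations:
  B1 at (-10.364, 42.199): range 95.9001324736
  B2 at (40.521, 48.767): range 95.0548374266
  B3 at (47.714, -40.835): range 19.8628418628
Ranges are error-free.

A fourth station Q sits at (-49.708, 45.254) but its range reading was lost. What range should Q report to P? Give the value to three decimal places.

119.754

eq1: (x + 10.364)² + (y − 42.199)² = 95.9001324736²
eq2: (x − 40.521)² + (y − 48.767)² = 95.0548374266²
eq3: (x − 47.714)² + (y + 40.835)² = 19.8628418628²
eq3−eq1, eq3−eq2 (x²,y² cancel):
  -116.156·x + 166.068·y = -10858.257846
  -14.386·x + 179.204·y = -8564.840922
det = -116.156·179.204 − 166.068·-14.386 = -18426.565576
x = (-10858.257846·179.204 − 166.068·-8564.840922) / -18426.565576 = 28.409919
y = (-116.156·-8564.840922 − -10858.257846·-14.386) / -18426.565576 = -45.513135
|P − Q| = √((28.409919 − -49.708)² + (-45.513135 − 45.254)²) = 119.754257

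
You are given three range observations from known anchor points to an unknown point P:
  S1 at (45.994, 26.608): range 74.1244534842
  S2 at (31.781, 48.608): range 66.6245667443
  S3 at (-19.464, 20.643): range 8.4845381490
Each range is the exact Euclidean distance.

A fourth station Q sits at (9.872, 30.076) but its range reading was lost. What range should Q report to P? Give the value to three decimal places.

eq1: (x − 45.994)² + (y − 26.608)² = 74.1244534842²
eq2: (x − 31.781)² + (y − 48.608)² = 66.6245667443²
eq3: (x + 19.464)² + (y − 20.643)² = 8.4845381490²
eq3−eq2, eq3−eq1 (x²,y² cancel):
  102.490·x + 55.930·y = -1799.056626
  130.916·x + 11.930·y = -3403.994262
det = 102.490·11.930 − 55.930·130.916 = -6099.426180
x = (-1799.056626·11.930 − 55.930·-3403.994262) / -6099.426180 = -27.694844
y = (102.490·-3403.994262 − -1799.056626·130.916) / -6099.426180 = 18.583728
|P − Q| = √((-27.694844 − 9.872)² + (18.583728 − 30.076)²) = 39.285367

39.285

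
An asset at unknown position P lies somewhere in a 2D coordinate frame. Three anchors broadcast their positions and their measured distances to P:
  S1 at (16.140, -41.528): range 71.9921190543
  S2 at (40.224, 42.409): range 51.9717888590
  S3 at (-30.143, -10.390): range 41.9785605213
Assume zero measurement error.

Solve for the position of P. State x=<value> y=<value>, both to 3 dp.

eq1: (x − 16.140)² + (y + 41.528)² = 71.9921190543²
eq2: (x − 40.224)² + (y − 42.409)² = 51.9717888590²
eq3: (x + 30.143)² + (y + 10.390)² = 41.9785605213²
eq1−eq2, eq1−eq3 (x²,y² cancel):
  48.168·x + 167.874·y = 3913.217442
  -92.566·x + 62.276·y = 2452.143827
det = 48.168·62.276 − 167.874·-92.566 = 18539.135052
x = (3913.217442·62.276 − 167.874·2452.143827) / 18539.135052 = -9.059304
y = (48.168·2452.143827 − 3913.217442·-92.566) / 18539.135052 = 25.909825

x=-9.059 y=25.910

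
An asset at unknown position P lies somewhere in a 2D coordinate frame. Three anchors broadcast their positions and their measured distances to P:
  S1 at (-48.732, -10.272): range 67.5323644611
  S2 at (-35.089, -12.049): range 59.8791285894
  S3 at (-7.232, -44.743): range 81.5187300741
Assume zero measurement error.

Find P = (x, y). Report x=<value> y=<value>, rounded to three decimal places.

eq1: (x + 48.732)² + (y + 10.272)² = 67.5323644611²
eq2: (x + 35.089)² + (y + 12.049)² = 59.8791285894²
eq3: (x + 7.232)² + (y + 44.743)² = 81.5187300741²
eq3−eq2, eq3−eq1 (x²,y² cancel):
  -55.714·x + 65.388·y = 2381.971761
  -83.000·x + 68.942·y = 2510.767038
det = -55.714·68.942 − 65.388·-83.000 = 1586.169412
x = (2381.971761·68.942 − 65.388·2510.767038) / 1586.169412 = 0.027653
y = (-55.714·2510.767038 − 2381.971761·-83.000) / 1586.169412 = 36.451832

x=0.028 y=36.452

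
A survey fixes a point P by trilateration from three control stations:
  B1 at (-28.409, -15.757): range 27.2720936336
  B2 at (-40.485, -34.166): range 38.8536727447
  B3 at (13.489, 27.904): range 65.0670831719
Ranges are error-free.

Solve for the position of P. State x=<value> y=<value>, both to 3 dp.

eq1: (x + 28.409)² + (y + 15.757)² = 27.2720936336²
eq2: (x + 40.485)² + (y + 34.166)² = 38.8536727447²
eq3: (x − 13.489)² + (y − 27.904)² = 65.0670831719²
eq1−eq2, eq1−eq3 (x²,y² cancel):
  -24.152·x − 36.818·y = 985.155656
  83.796·x + 87.322·y = -3584.726214
det = -24.152·87.322 − -36.818·83.796 = 976.200184
x = (985.155656·87.322 − -36.818·-3584.726214) / 976.200184 = -47.077114
y = (-24.152·-3584.726214 − 985.155656·83.796) / 976.200184 = 4.124363

x=-47.077 y=4.124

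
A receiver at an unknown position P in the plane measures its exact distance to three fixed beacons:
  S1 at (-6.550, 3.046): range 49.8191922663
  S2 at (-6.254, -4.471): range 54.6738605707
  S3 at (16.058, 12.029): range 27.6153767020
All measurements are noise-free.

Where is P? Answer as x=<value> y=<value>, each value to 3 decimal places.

eq1: (x + 6.550)² + (y − 3.046)² = 49.8191922663²
eq2: (x + 6.254)² + (y + 4.471)² = 54.6738605707²
eq3: (x − 16.058)² + (y − 12.029)² = 27.6153767020²
eq2−eq1, eq2−eq3 (x²,y² cancel):
  -0.592·x + 15.034·y = 500.357371
  44.624·x + 33.000·y = 2570.075847
det = -0.592·33.000 − 15.034·44.624 = -690.413216
x = (500.357371·33.000 − 15.034·2570.075847) / -690.413216 = 32.048528
y = (-0.592·2570.075847 − 500.357371·44.624) / -690.413216 = 34.543708

x=32.049 y=34.544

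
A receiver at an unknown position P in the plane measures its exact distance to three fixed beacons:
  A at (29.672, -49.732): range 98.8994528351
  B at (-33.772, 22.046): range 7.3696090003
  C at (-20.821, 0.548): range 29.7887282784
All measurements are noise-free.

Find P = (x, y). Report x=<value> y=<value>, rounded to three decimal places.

eq1: (x − 29.672)² + (y + 49.732)² = 98.8994528351²
eq2: (x + 33.772)² + (y − 22.046)² = 7.3696090003²
eq3: (x + 20.821)² + (y − 0.548)² = 29.7887282784²
eq3−eq2, eq3−eq1 (x²,y² cancel):
  -25.902·x + 42.996·y = 2025.816951
  100.986·x − 100.560·y = -5973.848376
det = -25.902·-100.560 − 42.996·100.986 = -1737.288936
x = (2025.816951·-100.560 − 42.996·-5973.848376) / -1737.288936 = -30.585259
y = (-25.902·-5973.848376 − 2025.816951·100.986) / -1737.288936 = 28.690985

x=-30.585 y=28.691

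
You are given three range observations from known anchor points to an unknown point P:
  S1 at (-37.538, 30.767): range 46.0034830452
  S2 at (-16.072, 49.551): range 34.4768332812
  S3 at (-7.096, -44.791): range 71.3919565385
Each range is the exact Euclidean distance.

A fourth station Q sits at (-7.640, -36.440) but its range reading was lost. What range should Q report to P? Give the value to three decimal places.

63.390

eq1: (x + 37.538)² + (y − 30.767)² = 46.0034830452²
eq2: (x + 16.072)² + (y − 49.551)² = 34.4768332812²
eq3: (x + 7.096)² + (y + 44.791)² = 71.3919565385²
eq3−eq1, eq3−eq2 (x²,y² cancel):
  -60.884·x + 151.116·y = 3279.613842
  -17.952·x + 188.684·y = 4565.183313
det = -60.884·188.684 − 151.116·-17.952 = -8775.002224
x = (3279.613842·188.684 − 151.116·4565.183313) / -8775.002224 = 8.098184
y = (-60.884·4565.183313 − 3279.613842·-17.952) / -8775.002224 = 24.965349
|P − Q| = √((8.098184 − -7.640)² + (24.965349 − -36.440)²) = 63.390120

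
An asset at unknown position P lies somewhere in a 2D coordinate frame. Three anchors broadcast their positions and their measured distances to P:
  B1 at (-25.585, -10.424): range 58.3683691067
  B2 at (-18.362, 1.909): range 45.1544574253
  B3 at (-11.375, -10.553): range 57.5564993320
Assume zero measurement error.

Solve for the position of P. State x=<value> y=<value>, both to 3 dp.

x=-14.647 y=46.910

eq1: (x + 25.585)² + (y + 10.424)² = 58.3683691067²
eq2: (x + 18.362)² + (y − 1.909)² = 45.1544574253²
eq3: (x + 11.375)² + (y + 10.553)² = 57.5564993320²
eq1−eq3, eq1−eq2 (x²,y² cancel):
  28.420·x − 0.258·y = -428.379670
  14.446·x + 24.666·y = 945.496811
det = 28.420·24.666 − -0.258·14.446 = 704.734788
x = (-428.379670·24.666 − -0.258·945.496811) / 704.734788 = -14.647318
y = (28.420·945.496811 − -428.379670·14.446) / 704.734788 = 46.910402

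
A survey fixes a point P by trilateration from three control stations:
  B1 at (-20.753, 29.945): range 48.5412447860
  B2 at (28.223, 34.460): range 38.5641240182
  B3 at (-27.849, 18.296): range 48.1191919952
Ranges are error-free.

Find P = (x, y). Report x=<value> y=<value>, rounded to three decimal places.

eq1: (x + 20.753)² + (y − 29.945)² = 48.5412447860²
eq2: (x − 28.223)² + (y − 34.460)² = 38.5641240182²
eq3: (x + 27.849)² + (y − 18.296)² = 48.1191919952²
eq2−eq3, eq2−eq1 (x²,y² cancel):
  -112.144·x − 32.328·y = -1701.983889
  -97.952·x − 9.030·y = -1525.700079
det = -112.144·-9.030 − -32.328·-97.952 = -2153.931936
x = (-1701.983889·-9.030 − -32.328·-1525.700079) / -2153.931936 = 15.763691
y = (-112.144·-1525.700079 − -1701.983889·-97.952) / -2153.931936 = -2.035990

x=15.764 y=-2.036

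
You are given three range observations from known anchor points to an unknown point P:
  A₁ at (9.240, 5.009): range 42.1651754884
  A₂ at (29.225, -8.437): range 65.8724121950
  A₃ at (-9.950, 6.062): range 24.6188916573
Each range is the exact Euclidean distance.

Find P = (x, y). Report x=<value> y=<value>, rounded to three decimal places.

eq1: (x − 9.240)² + (y − 5.009)² = 42.1651754884²
eq2: (x − 29.225)² + (y + 8.437)² = 65.8724121950²
eq3: (x + 9.950)² + (y − 6.062)² = 24.6188916573²
eq2−eq3, eq2−eq1 (x²,y² cancel):
  -78.350·x + 28.998·y = 2943.551612
  -39.970·x + 26.892·y = 1746.456751
det = -78.350·26.892 − 28.998·-39.970 = -947.938140
x = (2943.551612·26.892 − 28.998·1746.456751) / -947.938140 = -30.080272
y = (-78.350·1746.456751 − 2943.551612·-39.970) / -947.938140 = 20.234578

x=-30.080 y=20.235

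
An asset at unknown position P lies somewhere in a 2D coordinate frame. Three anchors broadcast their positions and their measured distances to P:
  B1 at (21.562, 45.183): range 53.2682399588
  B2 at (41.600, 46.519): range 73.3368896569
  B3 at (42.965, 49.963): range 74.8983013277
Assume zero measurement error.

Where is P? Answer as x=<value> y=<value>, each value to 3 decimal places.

x=-31.692 y=43.957

eq1: (x − 21.562)² + (y − 45.183)² = 53.2682399588²
eq2: (x − 41.600)² + (y − 46.519)² = 73.3368896569²
eq3: (x − 42.965)² + (y − 49.963)² = 74.8983013277²
eq3−eq1, eq3−eq2 (x²,y² cancel):
  -42.806·x − 9.560·y = 936.380892
  -2.730·x − 6.888·y = -216.259076
det = -42.806·-6.888 − -9.560·-2.730 = 268.748928
x = (936.380892·-6.888 − -9.560·-216.259076) / 268.748928 = -31.692139
y = (-42.806·-216.259076 − 936.380892·-2.730) / 268.748928 = 43.957406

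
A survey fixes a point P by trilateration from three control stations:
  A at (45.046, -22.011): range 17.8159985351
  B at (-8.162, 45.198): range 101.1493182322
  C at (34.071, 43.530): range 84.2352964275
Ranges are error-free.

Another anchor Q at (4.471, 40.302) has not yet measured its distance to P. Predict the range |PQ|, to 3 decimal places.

90.529

eq1: (x − 45.046)² + (y + 22.011)² = 17.8159985351²
eq2: (x + 8.162)² + (y − 45.198)² = 101.1493182322²
eq3: (x − 34.071)² + (y − 43.530)² = 84.2352964275²
eq3−eq1, eq3−eq2 (x²,y² cancel):
  21.950·x − 131.082·y = 6236.107656
  -84.466·x + 3.336·y = -4081.815908
det = 21.950·3.336 − -131.082·-84.466 = -10998.747012
x = (6236.107656·3.336 − -131.082·-4081.815908) / -10998.747012 = 46.755229
y = (21.950·-4081.815908 − 6236.107656·-84.466) / -10998.747012 = -39.744819
|P − Q| = √((46.755229 − 4.471)² + (-39.744819 − 40.302)²) = 90.528721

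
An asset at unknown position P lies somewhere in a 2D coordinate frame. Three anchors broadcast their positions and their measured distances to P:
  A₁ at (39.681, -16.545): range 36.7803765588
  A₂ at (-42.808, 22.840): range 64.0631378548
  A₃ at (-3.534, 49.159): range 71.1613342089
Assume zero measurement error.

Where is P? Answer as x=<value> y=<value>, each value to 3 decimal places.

eq1: (x − 39.681)² + (y + 16.545)² = 36.7803765588²
eq2: (x + 42.808)² + (y − 22.840)² = 64.0631378548²
eq3: (x + 3.534)² + (y − 49.159)² = 71.1613342089²
eq3−eq1, eq3−eq2 (x²,y² cancel):
  86.430·x − 131.408·y = 3130.361736
  -78.548·x − 52.638·y = 884.943882
det = 86.430·-52.638 − -131.408·-78.548 = -14871.337924
x = (3130.361736·-52.638 − -131.408·884.943882) / -14871.337924 = 3.260451
y = (86.430·884.943882 − 3130.361736·-78.548) / -14871.337924 = -21.677226

x=3.260 y=-21.677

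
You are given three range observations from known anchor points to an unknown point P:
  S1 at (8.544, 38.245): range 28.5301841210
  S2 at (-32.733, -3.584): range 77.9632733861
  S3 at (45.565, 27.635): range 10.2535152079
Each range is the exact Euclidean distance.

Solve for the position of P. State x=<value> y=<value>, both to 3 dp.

eq1: (x − 8.544)² + (y − 38.245)² = 28.5301841210²
eq2: (x + 32.733)² + (y + 3.584)² = 77.9632733861²
eq3: (x − 45.565)² + (y − 27.635)² = 10.2535152079²
eq1−eq2, eq1−eq3 (x²,y² cancel):
  -82.554·x − 83.658·y = -5715.686207
  74.042·x − 21.220·y = 2013.019321
det = -82.554·-21.220 − -83.658·74.042 = 7946.001516
x = (-5715.686207·-21.220 − -83.658·2013.019321) / 7946.001516 = 36.457586
y = (-82.554·2013.019321 − -5715.686207·74.042) / 7946.001516 = 32.345582

x=36.458 y=32.346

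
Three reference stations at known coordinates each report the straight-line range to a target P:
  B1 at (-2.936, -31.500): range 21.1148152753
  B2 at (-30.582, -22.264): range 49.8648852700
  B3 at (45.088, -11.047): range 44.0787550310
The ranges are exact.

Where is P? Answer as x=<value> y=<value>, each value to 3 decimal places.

eq1: (x + 2.936)² + (y + 31.500)² = 21.1148152753²
eq2: (x + 30.582)² + (y + 22.264)² = 49.8648852700²
eq3: (x − 45.088)² + (y + 11.047)² = 44.0787550310²
eq2−eq3, eq2−eq1 (x²,y² cancel):
  151.340·x + 22.434·y = 1267.589671
  55.292·x − 18.472·y = 1610.597035
det = 151.340·-18.472 − 22.434·55.292 = -4035.973208
x = (1267.589671·-18.472 − 22.434·1610.597035) / -4035.973208 = 14.754075
y = (151.340·1610.597035 − 1267.589671·55.292) / -4035.973208 = -43.028082

x=14.754 y=-43.028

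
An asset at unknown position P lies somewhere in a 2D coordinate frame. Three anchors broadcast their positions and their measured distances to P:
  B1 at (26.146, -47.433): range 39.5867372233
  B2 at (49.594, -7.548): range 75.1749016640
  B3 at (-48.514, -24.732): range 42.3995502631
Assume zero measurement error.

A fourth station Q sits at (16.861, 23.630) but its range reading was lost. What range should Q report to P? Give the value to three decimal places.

78.261

eq1: (x − 26.146)² + (y + 47.433)² = 39.5867372233²
eq2: (x − 49.594)² + (y + 7.548)² = 75.1749016640²
eq3: (x + 48.514)² + (y + 24.732)² = 42.3995502631²
eq3−eq2, eq3−eq1 (x²,y² cancel):
  196.216·x + 34.368·y = -4302.286858
  149.320·x − 45.402·y = 198.834884
det = 196.216·-45.402 − 34.368·149.320 = -14040.428592
x = (-4302.286858·-45.402 − 34.368·198.834884) / -14040.428592 = -13.425436
y = (196.216·198.834884 − -4302.286858·149.320) / -14040.428592 = -48.533565
|P − Q| = √((-13.425436 − 16.861)² + (-48.533565 − 23.630)²) = 78.261410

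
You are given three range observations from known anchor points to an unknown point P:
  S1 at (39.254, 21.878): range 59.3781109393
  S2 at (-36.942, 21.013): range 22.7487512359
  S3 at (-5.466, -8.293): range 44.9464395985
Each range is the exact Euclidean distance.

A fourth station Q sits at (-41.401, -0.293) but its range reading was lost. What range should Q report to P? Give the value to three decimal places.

eq1: (x − 39.254)² + (y − 21.878)² = 59.3781109393²
eq2: (x + 36.942)² + (y − 21.013)² = 22.7487512359²
eq3: (x + 5.466)² + (y + 8.293)² = 44.9464395985²
eq2−eq1, eq2−eq3 (x²,y² cancel):
  152.392·x + 1.730·y = -2794.988509
  62.952·x − 58.612·y = -3210.283278
det = 152.392·-58.612 − 1.730·62.952 = -9040.906864
x = (-2794.988509·-58.612 − 1.730·-3210.283278) / -9040.906864 = -18.734145
y = (152.392·-3210.283278 − -2794.988509·62.952) / -9040.906864 = 34.650437
|P − Q| = √((-18.734145 − -41.401)² + (34.650437 − -0.293)²) = 41.651292

41.651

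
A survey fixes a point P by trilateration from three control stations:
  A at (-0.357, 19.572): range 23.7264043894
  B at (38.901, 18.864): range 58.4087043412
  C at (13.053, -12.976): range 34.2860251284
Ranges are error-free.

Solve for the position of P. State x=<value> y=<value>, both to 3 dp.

x=-17.302 y=2.965

eq1: (x + 0.357)² + (y − 19.572)² = 23.7264043894²
eq2: (x − 38.901)² + (y − 18.864)² = 58.4087043412²
eq3: (x − 13.053)² + (y + 12.976)² = 34.2860251284²
eq2−eq3, eq2−eq1 (x²,y² cancel):
  -51.696·x − 63.680·y = 705.664312
  -78.516·x + 1.416·y = 1362.686814
det = -51.696·1.416 − -63.680·-78.516 = -5073.100416
x = (705.664312·1.416 − -63.680·1362.686814) / -5073.100416 = -17.302066
y = (-51.696·1362.686814 − 705.664312·-78.516) / -5073.100416 = 2.964562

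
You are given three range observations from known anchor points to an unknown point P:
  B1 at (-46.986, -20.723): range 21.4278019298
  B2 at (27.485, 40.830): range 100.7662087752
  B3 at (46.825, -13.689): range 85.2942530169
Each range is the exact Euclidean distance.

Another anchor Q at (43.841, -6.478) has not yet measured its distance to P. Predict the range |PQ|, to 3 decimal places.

84.880

eq1: (x + 46.986)² + (y + 20.723)² = 21.4278019298²
eq2: (x − 27.485)² + (y − 40.830)² = 100.7662087752²
eq3: (x − 46.825)² + (y + 13.689)² = 85.2942530169²
eq2−eq1, eq2−eq3 (x²,y² cancel):
  -148.942·x − 123.106·y = 9909.290935
  38.680·x − 109.038·y = 2836.174454
det = -148.942·-109.038 − -123.106·38.680 = 21002.077876
x = (9909.290935·-109.038 − -123.106·2836.174454) / 21002.077876 = -34.822229
y = (-148.942·2836.174454 − 9909.290935·38.680) / 21002.077876 = -38.363674
|P − Q| = √((-34.822229 − 43.841)² + (-38.363674 − -6.478)²) = 84.879914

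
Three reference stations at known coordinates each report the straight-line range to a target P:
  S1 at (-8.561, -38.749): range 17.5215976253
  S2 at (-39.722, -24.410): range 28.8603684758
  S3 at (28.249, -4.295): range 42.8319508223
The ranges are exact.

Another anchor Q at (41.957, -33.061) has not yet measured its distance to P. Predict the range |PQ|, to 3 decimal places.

eq1: (x + 8.561)² + (y + 38.749)² = 17.5215976253²
eq2: (x + 39.722)² + (y + 24.410)² = 28.8603684758²
eq3: (x − 28.249)² + (y + 4.295)² = 42.8319508223²
eq1−eq2, eq1−eq3 (x²,y² cancel):
  -62.322·x + 28.678·y = 72.995177
  73.620·x + 68.908·y = -2285.892324
det = -62.322·68.908 − 28.678·73.620 = -6405.758736
x = (72.995177·68.908 − 28.678·-2285.892324) / -6405.758736 = -11.018956
y = (-62.322·-2285.892324 − 72.995177·73.620) / -6405.758736 = -21.400662
|P − Q| = √((-11.018956 − 41.957)² + (-21.400662 − -33.061)²) = 54.244035

54.244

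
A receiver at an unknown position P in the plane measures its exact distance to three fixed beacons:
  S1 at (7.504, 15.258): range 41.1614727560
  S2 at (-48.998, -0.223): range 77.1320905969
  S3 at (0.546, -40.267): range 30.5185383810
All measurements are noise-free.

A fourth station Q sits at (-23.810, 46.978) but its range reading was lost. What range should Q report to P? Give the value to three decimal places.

eq1: (x − 7.504)² + (y − 15.258)² = 41.1614727560²
eq2: (x + 48.998)² + (y + 0.223)² = 77.1320905969²
eq3: (x − 0.546)² + (y + 40.267)² = 30.5185383810²
eq1−eq2, eq1−eq3 (x²,y² cancel):
  -113.004·x − 30.962·y = -2143.355407
  -13.916·x − 111.050·y = 2095.498480
det = -113.004·-111.050 − -30.962·-13.916 = 12118.227008
x = (-2143.355407·-111.050 − -30.962·2095.498480) / 12118.227008 = 24.995442
y = (-113.004·2095.498480 − -2143.355407·-13.916) / 12118.227008 = -22.002117
|P − Q| = √((24.995442 − -23.810)² + (-22.002117 − 46.978)²) = 84.499868

84.500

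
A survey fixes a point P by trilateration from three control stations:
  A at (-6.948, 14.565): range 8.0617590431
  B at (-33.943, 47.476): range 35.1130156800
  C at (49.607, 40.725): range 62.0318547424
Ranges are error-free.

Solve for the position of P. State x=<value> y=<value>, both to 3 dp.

x=-9.589 y=22.182

eq1: (x + 6.948)² + (y − 14.565)² = 8.0617590431²
eq2: (x + 33.943)² + (y − 47.476)² = 35.1130156800²
eq3: (x − 49.607)² + (y − 40.725)² = 62.0318547424²
eq1−eq3, eq1−eq2 (x²,y² cancel):
  113.110·x + 52.320·y = 76.007101
  -53.990·x + 65.822·y = 1977.751985
det = 113.110·65.822 − 52.320·-53.990 = 10269.883220
x = (76.007101·65.822 − 52.320·1977.751985) / 10269.883220 = -9.588526
y = (113.110·1977.751985 − 76.007101·-53.990) / 10269.883220 = 22.182059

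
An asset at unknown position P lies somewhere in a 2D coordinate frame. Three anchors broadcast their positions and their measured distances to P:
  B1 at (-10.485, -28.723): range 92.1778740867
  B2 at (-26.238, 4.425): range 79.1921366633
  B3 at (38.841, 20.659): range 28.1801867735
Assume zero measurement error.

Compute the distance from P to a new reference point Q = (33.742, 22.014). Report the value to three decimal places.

27.397

eq1: (x + 10.485)² + (y + 28.723)² = 92.1778740867²
eq2: (x + 26.238)² + (y − 4.425)² = 79.1921366633²
eq3: (x − 38.841)² + (y − 20.659)² = 28.1801867735²
eq1−eq2, eq1−eq3 (x²,y² cancel):
  -31.506·x + 66.296·y = 1998.433277
  98.652·x + 98.764·y = 8703.109153
det = -31.506·98.764 − 66.296·98.652 = -9651.891576
x = (1998.433277·98.764 − 66.296·8703.109153) / -9651.891576 = 39.329913
y = (-31.506·8703.109153 − 1998.433277·98.652) / -9651.891576 = 48.834945
|P − Q| = √((39.329913 − 33.742)² + (48.834945 − 22.014)²) = 27.396859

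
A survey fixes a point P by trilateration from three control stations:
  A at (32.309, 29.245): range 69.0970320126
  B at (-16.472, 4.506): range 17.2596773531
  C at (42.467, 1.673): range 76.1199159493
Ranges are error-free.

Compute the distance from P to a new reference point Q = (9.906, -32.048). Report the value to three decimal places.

58.899

eq1: (x − 32.309)² + (y − 29.245)² = 69.0970320126²
eq2: (x + 16.472)² + (y − 4.506)² = 17.2596773531²
eq3: (x − 42.467)² + (y − 1.673)² = 76.1199159493²
eq3−eq2, eq3−eq1 (x²,y² cancel):
  -117.878·x + 5.666·y = 3981.730944
  -20.316·x + 55.144·y = 1112.738259
det = -117.878·55.144 − 5.666·-20.316 = -6385.153976
x = (3981.730944·55.144 − 5.666·1112.738259) / -6385.153976 = -33.399946
y = (-117.878·1112.738259 − 3981.730944·-20.316) / -6385.153976 = 7.873657
|P − Q| = √((-33.399946 − 9.906)² + (7.873657 − -32.048)²) = 58.899437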